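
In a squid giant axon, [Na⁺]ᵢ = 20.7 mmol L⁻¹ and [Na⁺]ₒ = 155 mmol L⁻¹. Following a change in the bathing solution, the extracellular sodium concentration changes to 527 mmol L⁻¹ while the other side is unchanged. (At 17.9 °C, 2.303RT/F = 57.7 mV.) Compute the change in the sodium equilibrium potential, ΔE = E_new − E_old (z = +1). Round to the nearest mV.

31 mV

E_old = (57.7/1)·log₁₀(155/20.7) = 50.45 mV
E_new = (57.7/1)·log₁₀(527/20.7) = 81.12 mV
ΔE = 81.12 − (50.45) = 30.67 mV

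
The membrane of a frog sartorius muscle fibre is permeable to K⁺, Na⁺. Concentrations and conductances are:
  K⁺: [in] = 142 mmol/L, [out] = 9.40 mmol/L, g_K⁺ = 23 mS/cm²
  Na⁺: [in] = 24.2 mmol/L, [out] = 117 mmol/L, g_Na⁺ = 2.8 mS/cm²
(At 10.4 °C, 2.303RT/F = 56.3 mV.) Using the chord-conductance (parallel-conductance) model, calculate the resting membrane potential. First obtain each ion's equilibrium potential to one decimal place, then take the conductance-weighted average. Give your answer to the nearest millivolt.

-55 mV

E_K⁺ = (56.3/1)·log₁₀(9.40/142) = -66.4 mV
E_Na⁺ = (56.3/1)·log₁₀(117/24.2) = 38.5 mV
Vm = (Σ gᵢEᵢ)/(Σ gᵢ) = (23·-66.4 + 2.8·38.5) / (23 + 2.8)
= -1419.40 / 25.8 = -55.02 mV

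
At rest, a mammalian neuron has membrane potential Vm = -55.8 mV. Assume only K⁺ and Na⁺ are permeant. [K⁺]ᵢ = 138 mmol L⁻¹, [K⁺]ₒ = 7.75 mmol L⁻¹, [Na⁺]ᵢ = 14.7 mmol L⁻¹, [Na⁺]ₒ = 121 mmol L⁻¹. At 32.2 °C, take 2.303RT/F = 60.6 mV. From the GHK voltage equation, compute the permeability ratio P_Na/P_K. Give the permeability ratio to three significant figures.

0.0739

Let α = P_Na/P_K. GHK: Vm = 60.6·log₁₀[(Kₒ + α·Naₒ)/(Kᵢ + α·Naᵢ)].
10^(Vm/60.6) = 10^(-55.8/60.6) = 0.12001
So 0.12001·(Kᵢ + α·Naᵢ) = Kₒ + α·Naₒ → α = (0.12001·138.0 − 7.75) / (121.0 − 0.12001·14.7)
α = (16.56 − 7.75) / (121.0 − 1.764) = 8.811/119.2 = 0.0739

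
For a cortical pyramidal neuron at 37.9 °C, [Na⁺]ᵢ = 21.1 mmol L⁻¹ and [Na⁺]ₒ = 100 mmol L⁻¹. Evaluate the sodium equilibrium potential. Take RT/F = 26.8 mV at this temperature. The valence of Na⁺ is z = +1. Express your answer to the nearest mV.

42 mV

E = (26.8/z) · ln([Na⁺]_out/[Na⁺]_in) with z = +1.
= (26.8/1) · ln(100/21.1) = 26.80 · ln(4.739)
= 26.80 · (1.5559) = 41.70 mV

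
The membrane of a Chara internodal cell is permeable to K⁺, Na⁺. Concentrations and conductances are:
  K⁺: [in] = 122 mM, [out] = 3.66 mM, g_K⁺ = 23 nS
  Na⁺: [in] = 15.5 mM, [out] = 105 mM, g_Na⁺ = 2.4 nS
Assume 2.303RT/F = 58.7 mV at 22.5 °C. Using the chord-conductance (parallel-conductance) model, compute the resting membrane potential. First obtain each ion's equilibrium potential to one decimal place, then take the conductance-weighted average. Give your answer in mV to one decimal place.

E_K⁺ = (58.7/1)·log₁₀(3.66/122) = -89.4 mV
E_Na⁺ = (58.7/1)·log₁₀(105/15.5) = 48.8 mV
Vm = (Σ gᵢEᵢ)/(Σ gᵢ) = (23·-89.4 + 2.4·48.8) / (23 + 2.4)
= -1939.08 / 25.4 = -76.34 mV

-76.3 mV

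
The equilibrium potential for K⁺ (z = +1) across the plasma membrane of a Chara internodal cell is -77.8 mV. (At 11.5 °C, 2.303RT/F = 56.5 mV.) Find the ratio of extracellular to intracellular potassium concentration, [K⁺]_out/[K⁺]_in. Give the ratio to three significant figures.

log₁₀([out]/[in]) = E·z/(56.5) = -77.8 × 1 / 56.5 = -1.3770
[out]/[in] = 10^(-1.3770) = 0.04198

0.0420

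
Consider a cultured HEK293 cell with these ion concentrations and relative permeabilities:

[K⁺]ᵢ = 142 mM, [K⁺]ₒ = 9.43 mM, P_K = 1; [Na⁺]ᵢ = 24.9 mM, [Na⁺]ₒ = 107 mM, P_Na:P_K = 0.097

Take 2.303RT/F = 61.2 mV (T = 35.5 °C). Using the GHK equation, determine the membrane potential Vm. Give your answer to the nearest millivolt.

Vm = 61.2 · log₁₀[(Σ P·[cation]ₒ + Σ P·[anion]ᵢ) / (Σ P·[cation]ᵢ + Σ P·[anion]ₒ)]
Numerator = 1×9.43 + 0.097×107 = 19.81
Denominator = 1×142 + 0.097×24.9 = 144.4
Vm = 61.2 · log₁₀(0.13717) = 61.2 × (-0.8628) = -52.80 mV

-53 mV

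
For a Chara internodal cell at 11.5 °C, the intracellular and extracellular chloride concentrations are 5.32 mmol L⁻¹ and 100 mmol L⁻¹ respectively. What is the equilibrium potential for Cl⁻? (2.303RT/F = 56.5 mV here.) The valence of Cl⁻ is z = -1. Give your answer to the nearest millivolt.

E = (56.5/z) · log₁₀([Cl⁻]_out/[Cl⁻]_in) with z = -1.
For an anion, dividing by z = -1 reverses the sign.
= (56.5/-1) · log₁₀(100/5.32) = -56.50 · log₁₀(18.8)
= -56.50 · (1.2741) = -71.99 mV

-72 mV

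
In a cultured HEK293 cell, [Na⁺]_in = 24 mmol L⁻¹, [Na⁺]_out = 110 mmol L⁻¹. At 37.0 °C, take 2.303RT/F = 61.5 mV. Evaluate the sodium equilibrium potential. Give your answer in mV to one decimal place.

E = (61.5/z) · log₁₀([Na⁺]_out/[Na⁺]_in) with z = +1.
= (61.5/1) · log₁₀(110/24) = 61.50 · log₁₀(4.583)
= 61.50 · (0.6612) = 40.66 mV

40.7 mV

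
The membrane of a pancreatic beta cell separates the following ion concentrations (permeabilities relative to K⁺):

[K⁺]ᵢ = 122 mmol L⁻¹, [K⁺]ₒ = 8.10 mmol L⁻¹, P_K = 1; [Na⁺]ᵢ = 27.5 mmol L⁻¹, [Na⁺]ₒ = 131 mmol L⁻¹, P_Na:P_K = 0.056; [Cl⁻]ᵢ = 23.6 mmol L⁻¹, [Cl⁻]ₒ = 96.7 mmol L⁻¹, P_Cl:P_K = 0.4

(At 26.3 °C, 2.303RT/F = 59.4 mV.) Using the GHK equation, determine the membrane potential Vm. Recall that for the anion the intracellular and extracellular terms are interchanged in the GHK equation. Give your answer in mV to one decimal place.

Vm = 59.4 · log₁₀[(Σ P·[cation]ₒ + Σ P·[anion]ᵢ) / (Σ P·[cation]ᵢ + Σ P·[anion]ₒ)]
Numerator = 1×8.10 + 0.056×131 + 0.4×23.6 = 24.88
Denominator = 1×122 + 0.056×27.5 + 0.4×96.7 = 162.2
Vm = 59.4 · log₁₀(0.15335) = 59.4 × (-0.8143) = -48.37 mV

-48.4 mV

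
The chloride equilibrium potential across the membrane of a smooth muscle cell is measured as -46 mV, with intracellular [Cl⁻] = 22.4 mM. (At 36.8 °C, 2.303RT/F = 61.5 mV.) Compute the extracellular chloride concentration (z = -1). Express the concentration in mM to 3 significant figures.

Nernst: E = (61.5/-1) · log₁₀([out]/[in]), so log₁₀([out]/[in]) = -46.0 × -1 / 61.5 = 0.7480.
[out]/[in] = 10^(0.7480) = 5.597.
[out] = 5.597 × 22.4 = 125.4 mM.

125 mM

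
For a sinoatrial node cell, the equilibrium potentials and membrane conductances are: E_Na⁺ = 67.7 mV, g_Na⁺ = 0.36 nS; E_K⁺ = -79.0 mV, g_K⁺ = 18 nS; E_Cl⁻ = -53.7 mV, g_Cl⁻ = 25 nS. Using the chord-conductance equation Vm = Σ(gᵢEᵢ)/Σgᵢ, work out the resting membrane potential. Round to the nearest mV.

Σ gᵢEᵢ = 0.36·(67.7) + 18·(-79.0) + 25·(-53.7) = -2740.13
Σ gᵢ = 0.36 + 18 + 25 = 43.36
Vm = -2740.13 / 43.36 = -63.19 mV

-63 mV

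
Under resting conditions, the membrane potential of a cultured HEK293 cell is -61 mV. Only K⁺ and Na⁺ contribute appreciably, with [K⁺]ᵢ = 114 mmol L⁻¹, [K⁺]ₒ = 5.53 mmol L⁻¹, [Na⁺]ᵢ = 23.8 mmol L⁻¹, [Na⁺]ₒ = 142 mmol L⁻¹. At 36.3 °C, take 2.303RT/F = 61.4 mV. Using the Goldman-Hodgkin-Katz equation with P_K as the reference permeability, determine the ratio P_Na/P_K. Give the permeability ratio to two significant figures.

0.043

Let α = P_Na/P_K. GHK: Vm = 61.4·log₁₀[(Kₒ + α·Naₒ)/(Kᵢ + α·Naᵢ)].
10^(Vm/61.4) = 10^(-61.0/61.4) = 0.10151
So 0.10151·(Kᵢ + α·Naᵢ) = Kₒ + α·Naₒ → α = (0.10151·114.0 − 5.53) / (142.0 − 0.10151·23.8)
α = (11.57 − 5.53) / (142.0 − 2.416) = 6.042/139.6 = 0.04329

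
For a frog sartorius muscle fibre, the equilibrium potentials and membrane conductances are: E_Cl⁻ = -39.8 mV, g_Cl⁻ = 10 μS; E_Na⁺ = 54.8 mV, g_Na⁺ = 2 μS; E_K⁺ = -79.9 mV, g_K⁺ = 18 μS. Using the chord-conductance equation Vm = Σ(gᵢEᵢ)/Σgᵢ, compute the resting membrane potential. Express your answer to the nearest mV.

Σ gᵢEᵢ = 10·(-39.8) + 2·(54.8) + 18·(-79.9) = -1726.60
Σ gᵢ = 10 + 2 + 18 = 30
Vm = -1726.60 / 30 = -57.55 mV

-58 mV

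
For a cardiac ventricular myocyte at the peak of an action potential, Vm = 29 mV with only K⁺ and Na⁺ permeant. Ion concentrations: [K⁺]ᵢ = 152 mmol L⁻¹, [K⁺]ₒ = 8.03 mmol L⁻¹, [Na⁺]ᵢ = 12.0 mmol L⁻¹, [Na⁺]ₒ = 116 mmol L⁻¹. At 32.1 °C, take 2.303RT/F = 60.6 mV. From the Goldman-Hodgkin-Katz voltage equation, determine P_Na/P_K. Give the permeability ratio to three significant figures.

Let α = P_Na/P_K. GHK: Vm = 60.6·log₁₀[(Kₒ + α·Naₒ)/(Kᵢ + α·Naᵢ)].
10^(Vm/60.6) = 10^(29.0/60.6) = 3.0099
So 3.0099·(Kᵢ + α·Naᵢ) = Kₒ + α·Naₒ → α = (3.0099·152.0 − 8.03) / (116.0 − 3.0099·12.0)
α = (457.5 − 8.03) / (116.0 − 36.12) = 449.5/79.88 = 5.627

5.63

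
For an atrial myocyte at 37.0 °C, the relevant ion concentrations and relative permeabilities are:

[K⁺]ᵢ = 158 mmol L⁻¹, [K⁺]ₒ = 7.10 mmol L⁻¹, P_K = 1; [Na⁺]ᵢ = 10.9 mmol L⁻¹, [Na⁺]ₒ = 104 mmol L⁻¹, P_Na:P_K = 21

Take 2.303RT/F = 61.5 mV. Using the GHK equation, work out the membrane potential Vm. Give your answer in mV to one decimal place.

46.3 mV

Vm = 61.5 · log₁₀[(Σ P·[cation]ₒ + Σ P·[anion]ᵢ) / (Σ P·[cation]ᵢ + Σ P·[anion]ₒ)]
Numerator = 1×7.10 + 21×104 = 2191
Denominator = 1×158 + 21×10.9 = 386.9
Vm = 61.5 · log₁₀(5.6632) = 61.5 × (0.7531) = 46.31 mV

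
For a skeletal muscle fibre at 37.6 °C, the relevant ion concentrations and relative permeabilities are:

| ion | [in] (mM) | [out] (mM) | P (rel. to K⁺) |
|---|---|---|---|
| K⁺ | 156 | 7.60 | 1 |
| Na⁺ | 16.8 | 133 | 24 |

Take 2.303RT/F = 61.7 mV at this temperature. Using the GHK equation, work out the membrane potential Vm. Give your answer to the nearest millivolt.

47 mV

Vm = 61.7 · log₁₀[(Σ P·[cation]ₒ + Σ P·[anion]ᵢ) / (Σ P·[cation]ᵢ + Σ P·[anion]ₒ)]
Numerator = 1×7.60 + 24×133 = 3200
Denominator = 1×156 + 24×16.8 = 559.2
Vm = 61.7 · log₁₀(5.7217) = 61.7 × (0.7575) = 46.74 mV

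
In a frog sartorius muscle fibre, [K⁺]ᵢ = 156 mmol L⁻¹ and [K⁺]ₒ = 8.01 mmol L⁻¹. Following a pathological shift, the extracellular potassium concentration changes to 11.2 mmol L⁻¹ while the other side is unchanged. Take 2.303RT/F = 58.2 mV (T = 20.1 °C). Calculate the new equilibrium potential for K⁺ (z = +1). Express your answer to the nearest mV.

After the shift: [K⁺]_out = 11.2, [K⁺]_in = 156 mmol L⁻¹.
E_new = (58.2/1)·log₁₀(11.2/156) = 58.20 · (-1.1439) = -66.58 mV

-67 mV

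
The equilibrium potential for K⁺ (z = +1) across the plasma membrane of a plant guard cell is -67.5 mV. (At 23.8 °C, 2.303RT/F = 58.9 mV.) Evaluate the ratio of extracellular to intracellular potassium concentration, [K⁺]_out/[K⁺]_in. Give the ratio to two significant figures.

log₁₀([out]/[in]) = E·z/(58.9) = -67.5 × 1 / 58.9 = -1.1460
[out]/[in] = 10^(-1.1460) = 0.07145

0.071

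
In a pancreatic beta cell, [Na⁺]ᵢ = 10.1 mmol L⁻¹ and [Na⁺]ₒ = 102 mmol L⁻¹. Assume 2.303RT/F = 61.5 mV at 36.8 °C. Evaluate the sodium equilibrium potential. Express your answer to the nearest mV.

62 mV

E = (61.5/z) · log₁₀([Na⁺]_out/[Na⁺]_in) with z = +1.
= (61.5/1) · log₁₀(102/10.1) = 61.50 · log₁₀(10.1)
= 61.50 · (1.0043) = 61.76 mV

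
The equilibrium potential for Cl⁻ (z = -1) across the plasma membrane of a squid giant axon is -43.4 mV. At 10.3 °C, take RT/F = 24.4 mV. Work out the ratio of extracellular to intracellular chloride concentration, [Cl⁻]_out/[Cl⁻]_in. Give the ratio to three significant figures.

5.92

ln([out]/[in]) = E·z/(24.4) = -43.4 × -1 / 24.4 = 1.7787
[out]/[in] = e^(1.7787) = 5.922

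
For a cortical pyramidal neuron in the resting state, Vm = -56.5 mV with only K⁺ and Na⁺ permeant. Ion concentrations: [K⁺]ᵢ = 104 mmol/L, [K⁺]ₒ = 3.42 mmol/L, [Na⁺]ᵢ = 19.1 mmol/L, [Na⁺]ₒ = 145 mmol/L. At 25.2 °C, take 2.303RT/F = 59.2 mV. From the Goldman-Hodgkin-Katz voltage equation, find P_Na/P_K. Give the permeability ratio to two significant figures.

Let α = P_Na/P_K. GHK: Vm = 59.2·log₁₀[(Kₒ + α·Naₒ)/(Kᵢ + α·Naᵢ)].
10^(Vm/59.2) = 10^(-56.5/59.2) = 0.11107
So 0.11107·(Kᵢ + α·Naᵢ) = Kₒ + α·Naₒ → α = (0.11107·104.0 − 3.42) / (145.0 − 0.11107·19.1)
α = (11.55 − 3.42) / (145.0 − 2.121) = 8.132/142.9 = 0.05691

0.057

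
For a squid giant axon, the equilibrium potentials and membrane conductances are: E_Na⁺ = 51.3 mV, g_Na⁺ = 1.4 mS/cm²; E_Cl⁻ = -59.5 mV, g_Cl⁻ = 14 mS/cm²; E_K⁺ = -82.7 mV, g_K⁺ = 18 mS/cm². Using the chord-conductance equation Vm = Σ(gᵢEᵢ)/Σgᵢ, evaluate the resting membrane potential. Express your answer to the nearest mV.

Σ gᵢEᵢ = 1.4·(51.3) + 14·(-59.5) + 18·(-82.7) = -2249.78
Σ gᵢ = 1.4 + 14 + 18 = 33.4
Vm = -2249.78 / 33.4 = -67.36 mV

-67 mV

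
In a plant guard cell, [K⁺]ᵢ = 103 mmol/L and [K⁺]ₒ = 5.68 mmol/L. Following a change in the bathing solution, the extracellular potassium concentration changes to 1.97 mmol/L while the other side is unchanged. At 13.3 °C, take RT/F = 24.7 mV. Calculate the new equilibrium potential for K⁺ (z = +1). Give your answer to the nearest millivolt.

After the shift: [K⁺]_out = 1.97, [K⁺]_in = 103 mmol/L.
E_new = (24.7/1)·ln(1.97/103) = 24.70 · (-3.9567) = -97.73 mV

-98 mV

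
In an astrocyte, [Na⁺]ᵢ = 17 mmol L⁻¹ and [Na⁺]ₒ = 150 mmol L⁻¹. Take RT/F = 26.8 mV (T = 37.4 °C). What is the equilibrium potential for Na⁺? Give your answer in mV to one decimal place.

58.4 mV

E = (26.8/z) · ln([Na⁺]_out/[Na⁺]_in) with z = +1.
= (26.8/1) · ln(150/17) = 26.80 · ln(8.824)
= 26.80 · (2.1774) = 58.35 mV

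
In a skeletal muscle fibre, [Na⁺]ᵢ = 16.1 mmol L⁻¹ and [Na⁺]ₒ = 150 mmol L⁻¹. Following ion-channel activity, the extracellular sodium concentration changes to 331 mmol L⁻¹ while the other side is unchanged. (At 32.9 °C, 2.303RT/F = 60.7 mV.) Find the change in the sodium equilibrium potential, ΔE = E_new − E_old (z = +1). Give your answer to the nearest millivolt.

21 mV

E_old = (60.7/1)·log₁₀(150/16.1) = 58.83 mV
E_new = (60.7/1)·log₁₀(331/16.1) = 79.70 mV
ΔE = 79.70 − (58.83) = 20.86 mV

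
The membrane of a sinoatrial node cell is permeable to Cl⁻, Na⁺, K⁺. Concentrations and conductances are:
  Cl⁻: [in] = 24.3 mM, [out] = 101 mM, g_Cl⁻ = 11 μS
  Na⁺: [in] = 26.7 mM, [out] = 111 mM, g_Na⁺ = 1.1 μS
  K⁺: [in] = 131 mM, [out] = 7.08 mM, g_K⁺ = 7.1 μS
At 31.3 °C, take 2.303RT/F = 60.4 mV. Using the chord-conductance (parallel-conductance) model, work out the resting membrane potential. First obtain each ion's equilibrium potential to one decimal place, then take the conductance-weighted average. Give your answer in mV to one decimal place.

E_Cl⁻ = (60.4/-1)·log₁₀(101/24.3) = -37.4 mV
E_Na⁺ = (60.4/1)·log₁₀(111/26.7) = 37.4 mV
E_K⁺ = (60.4/1)·log₁₀(7.08/131) = -76.5 mV
Vm = (Σ gᵢEᵢ)/(Σ gᵢ) = (11·-37.4 + 1.1·37.4 + 7.1·-76.5) / (11 + 1.1 + 7.1)
= -913.41 / 19.2 = -47.57 mV

-47.6 mV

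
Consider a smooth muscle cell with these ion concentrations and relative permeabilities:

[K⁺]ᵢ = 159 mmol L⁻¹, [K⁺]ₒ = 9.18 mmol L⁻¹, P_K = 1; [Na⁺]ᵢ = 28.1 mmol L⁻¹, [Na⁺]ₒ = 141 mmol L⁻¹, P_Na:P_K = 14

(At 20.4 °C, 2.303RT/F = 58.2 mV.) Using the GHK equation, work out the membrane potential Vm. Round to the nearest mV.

Vm = 58.2 · log₁₀[(Σ P·[cation]ₒ + Σ P·[anion]ᵢ) / (Σ P·[cation]ᵢ + Σ P·[anion]ₒ)]
Numerator = 1×9.18 + 14×141 = 1983
Denominator = 1×159 + 14×28.1 = 552.4
Vm = 58.2 · log₁₀(3.5901) = 58.2 × (0.5551) = 32.31 mV

32 mV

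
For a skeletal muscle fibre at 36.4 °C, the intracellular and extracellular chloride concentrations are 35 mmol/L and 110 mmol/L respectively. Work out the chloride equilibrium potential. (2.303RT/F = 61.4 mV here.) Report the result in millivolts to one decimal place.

-30.5 mV

E = (61.4/z) · log₁₀([Cl⁻]_out/[Cl⁻]_in) with z = -1.
For an anion, dividing by z = -1 reverses the sign.
= (61.4/-1) · log₁₀(110/35) = -61.40 · log₁₀(3.143)
= -61.40 · (0.4973) = -30.54 mV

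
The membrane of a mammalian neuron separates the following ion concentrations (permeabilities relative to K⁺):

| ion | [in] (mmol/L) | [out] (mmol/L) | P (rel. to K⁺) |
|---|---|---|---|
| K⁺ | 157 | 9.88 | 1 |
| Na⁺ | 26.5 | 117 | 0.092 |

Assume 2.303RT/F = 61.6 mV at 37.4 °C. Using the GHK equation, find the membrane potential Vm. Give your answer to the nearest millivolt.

Vm = 61.6 · log₁₀[(Σ P·[cation]ₒ + Σ P·[anion]ᵢ) / (Σ P·[cation]ᵢ + Σ P·[anion]ₒ)]
Numerator = 1×9.88 + 0.092×117 = 20.64
Denominator = 1×157 + 0.092×26.5 = 159.4
Vm = 61.6 · log₁₀(0.12948) = 61.6 × (-0.8878) = -54.69 mV

-55 mV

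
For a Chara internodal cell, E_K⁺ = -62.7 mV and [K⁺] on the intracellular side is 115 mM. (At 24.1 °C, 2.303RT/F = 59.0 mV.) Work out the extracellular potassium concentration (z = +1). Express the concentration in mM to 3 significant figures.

Nernst: E = (59.0/1) · log₁₀([out]/[in]), so log₁₀([out]/[in]) = -62.7 × 1 / 59.0 = -1.0627.
[out]/[in] = 10^(-1.0627) = 0.08655.
[out] = 0.08655 × 115 = 9.954 mM.

9.95 mM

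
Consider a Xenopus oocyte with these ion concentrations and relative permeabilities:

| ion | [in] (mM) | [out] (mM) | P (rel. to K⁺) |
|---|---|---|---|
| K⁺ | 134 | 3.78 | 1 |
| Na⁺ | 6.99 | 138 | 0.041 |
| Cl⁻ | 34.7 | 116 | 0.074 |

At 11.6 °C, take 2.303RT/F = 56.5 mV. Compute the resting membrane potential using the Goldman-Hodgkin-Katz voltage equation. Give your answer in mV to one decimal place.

-60.8 mV

Vm = 56.5 · log₁₀[(Σ P·[cation]ₒ + Σ P·[anion]ᵢ) / (Σ P·[cation]ᵢ + Σ P·[anion]ₒ)]
Numerator = 1×3.78 + 0.041×138 + 0.074×34.7 = 12.01
Denominator = 1×134 + 0.041×6.99 + 0.074×116 = 142.9
Vm = 56.5 · log₁₀(0.084033) = 56.5 × (-1.0756) = -60.77 mV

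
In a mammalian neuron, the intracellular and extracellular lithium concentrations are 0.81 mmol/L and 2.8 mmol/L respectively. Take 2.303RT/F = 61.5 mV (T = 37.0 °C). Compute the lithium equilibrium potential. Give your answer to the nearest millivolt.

33 mV

E = (61.5/z) · log₁₀([Li⁺]_out/[Li⁺]_in) with z = +1.
= (61.5/1) · log₁₀(2.8/0.81) = 61.50 · log₁₀(3.457)
= 61.50 · (0.5387) = 33.13 mV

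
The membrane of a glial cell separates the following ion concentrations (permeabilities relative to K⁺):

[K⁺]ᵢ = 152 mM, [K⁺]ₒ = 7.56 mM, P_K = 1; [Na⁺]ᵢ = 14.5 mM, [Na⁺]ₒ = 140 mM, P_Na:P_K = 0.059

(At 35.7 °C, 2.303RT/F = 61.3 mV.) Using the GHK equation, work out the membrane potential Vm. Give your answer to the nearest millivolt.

Vm = 61.3 · log₁₀[(Σ P·[cation]ₒ + Σ P·[anion]ᵢ) / (Σ P·[cation]ᵢ + Σ P·[anion]ₒ)]
Numerator = 1×7.56 + 0.059×140 = 15.82
Denominator = 1×152 + 0.059×14.5 = 152.9
Vm = 61.3 · log₁₀(0.1035) = 61.3 × (-0.9851) = -60.39 mV

-60 mV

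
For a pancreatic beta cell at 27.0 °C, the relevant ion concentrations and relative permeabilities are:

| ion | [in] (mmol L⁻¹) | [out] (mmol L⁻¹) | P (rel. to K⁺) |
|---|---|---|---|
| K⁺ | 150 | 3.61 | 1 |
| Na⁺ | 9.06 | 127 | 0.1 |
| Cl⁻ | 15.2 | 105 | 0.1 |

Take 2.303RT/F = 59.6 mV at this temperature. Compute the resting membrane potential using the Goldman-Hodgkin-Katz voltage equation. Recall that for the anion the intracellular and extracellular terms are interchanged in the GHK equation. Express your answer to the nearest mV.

-57 mV

Vm = 59.6 · log₁₀[(Σ P·[cation]ₒ + Σ P·[anion]ᵢ) / (Σ P·[cation]ᵢ + Σ P·[anion]ₒ)]
Numerator = 1×3.61 + 0.1×127 + 0.1×15.2 = 17.83
Denominator = 1×150 + 0.1×9.06 + 0.1×105 = 161.4
Vm = 59.6 · log₁₀(0.11047) = 59.6 × (-0.9568) = -57.02 mV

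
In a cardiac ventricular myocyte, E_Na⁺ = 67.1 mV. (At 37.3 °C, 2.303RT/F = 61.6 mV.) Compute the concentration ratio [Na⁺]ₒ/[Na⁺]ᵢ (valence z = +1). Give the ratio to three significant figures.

12.3

log₁₀([out]/[in]) = E·z/(61.6) = 67.1 × 1 / 61.6 = 1.0893
[out]/[in] = 10^(1.0893) = 12.28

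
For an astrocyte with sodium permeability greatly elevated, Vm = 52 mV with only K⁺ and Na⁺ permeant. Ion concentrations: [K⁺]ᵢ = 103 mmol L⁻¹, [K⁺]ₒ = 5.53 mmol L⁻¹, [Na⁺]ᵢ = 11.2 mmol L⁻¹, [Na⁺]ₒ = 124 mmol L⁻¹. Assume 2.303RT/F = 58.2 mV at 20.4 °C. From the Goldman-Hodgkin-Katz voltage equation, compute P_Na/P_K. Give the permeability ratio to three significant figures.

Let α = P_Na/P_K. GHK: Vm = 58.2·log₁₀[(Kₒ + α·Naₒ)/(Kᵢ + α·Naᵢ)].
10^(Vm/58.2) = 10^(52.0/58.2) = 7.8248
So 7.8248·(Kᵢ + α·Naᵢ) = Kₒ + α·Naₒ → α = (7.8248·103.0 − 5.53) / (124.0 − 7.8248·11.2)
α = (805.9 − 5.53) / (124.0 − 87.64) = 800.4/36.36 = 22.01

22.0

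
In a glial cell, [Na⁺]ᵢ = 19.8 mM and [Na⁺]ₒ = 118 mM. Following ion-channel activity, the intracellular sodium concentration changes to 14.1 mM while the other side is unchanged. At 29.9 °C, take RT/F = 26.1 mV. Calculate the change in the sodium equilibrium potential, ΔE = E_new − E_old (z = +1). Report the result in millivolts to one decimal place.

8.9 mV

E_old = (26.1/1)·ln(118/19.8) = 46.59 mV
E_new = (26.1/1)·ln(118/14.1) = 55.45 mV
ΔE = 55.45 − (46.59) = 8.86 mV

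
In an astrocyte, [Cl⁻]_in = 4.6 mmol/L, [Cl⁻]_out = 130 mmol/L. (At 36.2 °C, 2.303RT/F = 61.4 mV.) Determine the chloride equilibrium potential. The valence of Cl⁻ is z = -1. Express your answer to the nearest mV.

E = (61.4/z) · log₁₀([Cl⁻]_out/[Cl⁻]_in) with z = -1.
For an anion, dividing by z = -1 reverses the sign.
= (61.4/-1) · log₁₀(130/4.6) = -61.40 · log₁₀(28.26)
= -61.40 · (1.4512) = -89.10 mV

-89 mV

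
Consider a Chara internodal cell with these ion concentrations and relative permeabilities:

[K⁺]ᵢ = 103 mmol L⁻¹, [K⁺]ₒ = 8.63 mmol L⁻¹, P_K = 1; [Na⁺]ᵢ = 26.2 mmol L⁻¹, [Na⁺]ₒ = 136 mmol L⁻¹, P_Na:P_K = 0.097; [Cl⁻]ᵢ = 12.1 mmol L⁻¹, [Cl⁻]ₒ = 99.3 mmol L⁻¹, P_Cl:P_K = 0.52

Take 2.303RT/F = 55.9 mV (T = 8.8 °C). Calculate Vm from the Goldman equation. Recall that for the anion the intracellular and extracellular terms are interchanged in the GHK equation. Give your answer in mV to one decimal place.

Vm = 55.9 · log₁₀[(Σ P·[cation]ₒ + Σ P·[anion]ᵢ) / (Σ P·[cation]ᵢ + Σ P·[anion]ₒ)]
Numerator = 1×8.63 + 0.097×136 + 0.52×12.1 = 28.11
Denominator = 1×103 + 0.097×26.2 + 0.52×99.3 = 157.2
Vm = 55.9 · log₁₀(0.17887) = 55.9 × (-0.7475) = -41.78 mV

-41.8 mV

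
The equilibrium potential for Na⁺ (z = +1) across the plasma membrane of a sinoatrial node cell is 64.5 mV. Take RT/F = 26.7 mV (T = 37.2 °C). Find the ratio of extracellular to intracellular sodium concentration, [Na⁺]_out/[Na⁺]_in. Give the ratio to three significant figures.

ln([out]/[in]) = E·z/(26.7) = 64.5 × 1 / 26.7 = 2.4157
[out]/[in] = e^(2.4157) = 11.2

11.2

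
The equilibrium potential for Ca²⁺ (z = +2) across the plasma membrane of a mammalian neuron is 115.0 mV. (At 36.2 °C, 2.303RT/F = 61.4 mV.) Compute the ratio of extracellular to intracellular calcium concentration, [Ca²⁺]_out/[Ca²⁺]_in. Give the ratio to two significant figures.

5600

log₁₀([out]/[in]) = E·z/(61.4) = 115.0 × 2 / 61.4 = 3.7459
[out]/[in] = 10^(3.7459) = 5571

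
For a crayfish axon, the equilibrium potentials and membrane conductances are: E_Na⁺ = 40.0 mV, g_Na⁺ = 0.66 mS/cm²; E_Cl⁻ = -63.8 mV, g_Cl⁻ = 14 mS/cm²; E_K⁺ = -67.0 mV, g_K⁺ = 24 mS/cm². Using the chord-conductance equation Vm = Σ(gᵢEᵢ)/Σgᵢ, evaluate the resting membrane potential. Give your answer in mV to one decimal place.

Σ gᵢEᵢ = 0.66·(40.0) + 14·(-63.8) + 24·(-67.0) = -2474.80
Σ gᵢ = 0.66 + 14 + 24 = 38.66
Vm = -2474.80 / 38.66 = -64.01 mV

-64.0 mV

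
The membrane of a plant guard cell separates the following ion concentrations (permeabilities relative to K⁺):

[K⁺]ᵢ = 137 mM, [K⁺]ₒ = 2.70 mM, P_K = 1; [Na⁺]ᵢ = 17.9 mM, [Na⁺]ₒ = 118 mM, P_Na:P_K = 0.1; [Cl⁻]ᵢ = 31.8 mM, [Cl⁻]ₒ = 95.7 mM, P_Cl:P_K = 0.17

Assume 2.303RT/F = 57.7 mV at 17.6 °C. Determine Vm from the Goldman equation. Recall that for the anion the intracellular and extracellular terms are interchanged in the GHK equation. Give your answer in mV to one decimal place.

-51.4 mV

Vm = 57.7 · log₁₀[(Σ P·[cation]ₒ + Σ P·[anion]ᵢ) / (Σ P·[cation]ᵢ + Σ P·[anion]ₒ)]
Numerator = 1×2.70 + 0.1×118 + 0.17×31.8 = 19.91
Denominator = 1×137 + 0.1×17.9 + 0.17×95.7 = 155.1
Vm = 57.7 · log₁₀(0.12838) = 57.7 × (-0.8915) = -51.44 mV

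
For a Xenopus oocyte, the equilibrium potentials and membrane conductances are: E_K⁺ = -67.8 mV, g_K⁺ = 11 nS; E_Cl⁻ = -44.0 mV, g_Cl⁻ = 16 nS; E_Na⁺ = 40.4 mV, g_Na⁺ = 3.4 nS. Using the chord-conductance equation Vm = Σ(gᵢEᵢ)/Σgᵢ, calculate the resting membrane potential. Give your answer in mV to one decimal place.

-43.2 mV

Σ gᵢEᵢ = 11·(-67.8) + 16·(-44.0) + 3.4·(40.4) = -1312.44
Σ gᵢ = 11 + 16 + 3.4 = 30.4
Vm = -1312.44 / 30.4 = -43.17 mV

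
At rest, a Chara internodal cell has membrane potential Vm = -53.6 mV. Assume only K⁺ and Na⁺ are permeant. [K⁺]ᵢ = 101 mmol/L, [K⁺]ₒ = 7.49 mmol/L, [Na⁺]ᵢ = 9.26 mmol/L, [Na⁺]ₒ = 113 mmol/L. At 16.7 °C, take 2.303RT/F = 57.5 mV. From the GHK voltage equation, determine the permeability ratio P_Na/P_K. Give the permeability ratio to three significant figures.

Let α = P_Na/P_K. GHK: Vm = 57.5·log₁₀[(Kₒ + α·Naₒ)/(Kᵢ + α·Naᵢ)].
10^(Vm/57.5) = 10^(-53.6/57.5) = 0.1169
So 0.1169·(Kᵢ + α·Naᵢ) = Kₒ + α·Naₒ → α = (0.1169·101.0 − 7.49) / (113.0 − 0.1169·9.26)
α = (11.81 − 7.49) / (113.0 − 1.083) = 4.317/111.9 = 0.03857

0.0386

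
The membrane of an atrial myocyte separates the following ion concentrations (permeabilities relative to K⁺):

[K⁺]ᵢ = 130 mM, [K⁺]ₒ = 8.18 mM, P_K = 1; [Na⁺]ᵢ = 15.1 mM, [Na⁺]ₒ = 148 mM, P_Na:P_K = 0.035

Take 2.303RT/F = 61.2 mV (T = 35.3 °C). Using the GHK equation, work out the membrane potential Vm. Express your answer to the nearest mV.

-61 mV

Vm = 61.2 · log₁₀[(Σ P·[cation]ₒ + Σ P·[anion]ᵢ) / (Σ P·[cation]ᵢ + Σ P·[anion]ₒ)]
Numerator = 1×8.18 + 0.035×148 = 13.36
Denominator = 1×130 + 0.035×15.1 = 130.5
Vm = 61.2 · log₁₀(0.10235) = 61.2 × (-0.9899) = -60.58 mV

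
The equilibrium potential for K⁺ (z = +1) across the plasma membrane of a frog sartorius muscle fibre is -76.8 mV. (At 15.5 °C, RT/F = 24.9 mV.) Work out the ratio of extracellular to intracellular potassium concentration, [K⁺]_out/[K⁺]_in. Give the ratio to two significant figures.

ln([out]/[in]) = E·z/(24.9) = -76.8 × 1 / 24.9 = -3.0843
[out]/[in] = e^(-3.0843) = 0.04576

0.046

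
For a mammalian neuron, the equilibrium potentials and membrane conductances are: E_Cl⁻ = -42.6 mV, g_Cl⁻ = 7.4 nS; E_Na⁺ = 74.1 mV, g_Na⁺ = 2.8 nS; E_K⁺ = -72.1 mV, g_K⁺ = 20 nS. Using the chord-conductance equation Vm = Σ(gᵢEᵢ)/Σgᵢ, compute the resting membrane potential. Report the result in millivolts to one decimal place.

Σ gᵢEᵢ = 7.4·(-42.6) + 2.8·(74.1) + 20·(-72.1) = -1549.76
Σ gᵢ = 7.4 + 2.8 + 20 = 30.2
Vm = -1549.76 / 30.2 = -51.32 mV

-51.3 mV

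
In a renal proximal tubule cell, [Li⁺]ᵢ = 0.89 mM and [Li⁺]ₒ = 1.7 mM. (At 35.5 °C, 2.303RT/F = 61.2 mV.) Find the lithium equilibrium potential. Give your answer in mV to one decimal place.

E = (61.2/z) · log₁₀([Li⁺]_out/[Li⁺]_in) with z = +1.
= (61.2/1) · log₁₀(1.7/0.89) = 61.20 · log₁₀(1.91)
= 61.20 · (0.2811) = 17.20 mV

17.2 mV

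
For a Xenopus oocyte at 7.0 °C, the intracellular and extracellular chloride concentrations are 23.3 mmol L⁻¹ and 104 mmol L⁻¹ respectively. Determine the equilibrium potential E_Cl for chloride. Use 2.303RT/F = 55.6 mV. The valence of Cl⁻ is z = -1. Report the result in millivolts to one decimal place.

-36.1 mV

E = (55.6/z) · log₁₀([Cl⁻]_out/[Cl⁻]_in) with z = -1.
For an anion, dividing by z = -1 reverses the sign.
= (55.6/-1) · log₁₀(104/23.3) = -55.60 · log₁₀(4.464)
= -55.60 · (0.6497) = -36.12 mV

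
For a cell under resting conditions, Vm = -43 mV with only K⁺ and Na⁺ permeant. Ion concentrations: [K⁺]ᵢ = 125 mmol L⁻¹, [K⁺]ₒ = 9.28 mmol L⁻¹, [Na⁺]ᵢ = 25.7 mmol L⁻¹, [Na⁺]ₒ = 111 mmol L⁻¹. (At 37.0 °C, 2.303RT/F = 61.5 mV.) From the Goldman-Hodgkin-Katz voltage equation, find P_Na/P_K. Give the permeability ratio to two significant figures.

0.15

Let α = P_Na/P_K. GHK: Vm = 61.5·log₁₀[(Kₒ + α·Naₒ)/(Kᵢ + α·Naᵢ)].
10^(Vm/61.5) = 10^(-43.0/61.5) = 0.1999
So 0.1999·(Kᵢ + α·Naᵢ) = Kₒ + α·Naₒ → α = (0.1999·125.0 − 9.28) / (111.0 − 0.1999·25.7)
α = (24.99 − 9.28) / (111.0 − 5.137) = 15.71/105.9 = 0.1484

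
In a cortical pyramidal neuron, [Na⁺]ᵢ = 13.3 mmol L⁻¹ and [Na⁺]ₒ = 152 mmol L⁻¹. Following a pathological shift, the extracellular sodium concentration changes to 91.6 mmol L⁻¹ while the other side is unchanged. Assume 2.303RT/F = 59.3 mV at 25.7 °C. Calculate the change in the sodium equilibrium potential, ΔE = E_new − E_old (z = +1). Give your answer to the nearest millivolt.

E_old = (59.3/1)·log₁₀(152/13.3) = 62.74 mV
E_new = (59.3/1)·log₁₀(91.6/13.3) = 49.70 mV
ΔE = 49.70 − (62.74) = -13.04 mV

-13 mV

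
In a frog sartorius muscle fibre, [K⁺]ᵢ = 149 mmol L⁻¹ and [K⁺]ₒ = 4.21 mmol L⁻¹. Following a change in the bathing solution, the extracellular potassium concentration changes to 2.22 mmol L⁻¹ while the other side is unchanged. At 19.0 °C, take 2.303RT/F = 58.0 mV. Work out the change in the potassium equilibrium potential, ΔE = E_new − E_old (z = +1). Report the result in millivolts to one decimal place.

E_old = (58.0/1)·log₁₀(4.21/149) = -89.84 mV
E_new = (58.0/1)·log₁₀(2.22/149) = -105.96 mV
ΔE = -105.96 − (-89.84) = -16.12 mV

-16.1 mV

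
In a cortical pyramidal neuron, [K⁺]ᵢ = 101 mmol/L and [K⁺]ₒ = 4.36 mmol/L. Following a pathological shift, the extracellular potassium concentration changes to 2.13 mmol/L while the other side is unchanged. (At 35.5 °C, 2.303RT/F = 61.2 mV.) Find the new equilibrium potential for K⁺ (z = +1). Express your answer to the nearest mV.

-103 mV

After the shift: [K⁺]_out = 2.13, [K⁺]_in = 101 mmol/L.
E_new = (61.2/1)·log₁₀(2.13/101) = 61.20 · (-1.6759) = -102.57 mV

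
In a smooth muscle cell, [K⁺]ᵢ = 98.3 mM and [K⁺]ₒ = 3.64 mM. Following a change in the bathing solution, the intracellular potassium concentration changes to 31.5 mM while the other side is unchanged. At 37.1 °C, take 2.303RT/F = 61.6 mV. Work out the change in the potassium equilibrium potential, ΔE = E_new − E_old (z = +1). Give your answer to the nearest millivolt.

E_old = (61.6/1)·log₁₀(3.64/98.3) = -88.18 mV
E_new = (61.6/1)·log₁₀(3.64/31.5) = -57.73 mV
ΔE = -57.73 − (-88.18) = 30.45 mV

30 mV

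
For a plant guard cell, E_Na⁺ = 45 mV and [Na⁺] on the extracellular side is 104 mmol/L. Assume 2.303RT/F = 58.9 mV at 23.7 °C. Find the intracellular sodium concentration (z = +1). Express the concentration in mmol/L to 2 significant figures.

Nernst: E = (58.9/1) · log₁₀([out]/[in]), so log₁₀([out]/[in]) = 45.0 × 1 / 58.9 = 0.7640.
[out]/[in] = 10^(0.7640) = 5.808.
[in] = 104 / 5.808 = 17.91 mmol/L.

18 mmol/L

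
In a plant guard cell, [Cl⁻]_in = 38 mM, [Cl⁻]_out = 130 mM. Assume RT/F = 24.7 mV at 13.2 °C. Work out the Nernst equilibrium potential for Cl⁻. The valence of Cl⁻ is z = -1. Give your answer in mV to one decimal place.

E = (24.7/z) · ln([Cl⁻]_out/[Cl⁻]_in) with z = -1.
For an anion, dividing by z = -1 reverses the sign.
= (24.7/-1) · ln(130/38) = -24.70 · ln(3.421)
= -24.70 · (1.2299) = -30.38 mV

-30.4 mV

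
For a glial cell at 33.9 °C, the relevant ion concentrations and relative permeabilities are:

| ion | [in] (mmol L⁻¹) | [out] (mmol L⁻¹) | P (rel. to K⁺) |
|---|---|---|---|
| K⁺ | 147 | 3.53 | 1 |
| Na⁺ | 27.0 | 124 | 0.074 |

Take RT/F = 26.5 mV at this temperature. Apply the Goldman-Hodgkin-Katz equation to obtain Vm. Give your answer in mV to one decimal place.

Vm = 26.5 · ln[(Σ P·[cation]ₒ + Σ P·[anion]ᵢ) / (Σ P·[cation]ᵢ + Σ P·[anion]ₒ)]
Numerator = 1×3.53 + 0.074×124 = 12.71
Denominator = 1×147 + 0.074×27.0 = 149
Vm = 26.5 · ln(0.085276) = 26.5 × (-2.4619) = -65.24 mV

-65.2 mV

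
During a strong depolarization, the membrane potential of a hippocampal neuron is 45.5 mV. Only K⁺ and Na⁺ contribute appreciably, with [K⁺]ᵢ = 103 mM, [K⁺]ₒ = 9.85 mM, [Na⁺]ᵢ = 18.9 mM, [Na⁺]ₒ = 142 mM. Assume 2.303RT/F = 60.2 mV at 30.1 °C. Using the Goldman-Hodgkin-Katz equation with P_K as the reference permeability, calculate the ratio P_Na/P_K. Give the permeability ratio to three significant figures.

16.8

Let α = P_Na/P_K. GHK: Vm = 60.2·log₁₀[(Kₒ + α·Naₒ)/(Kᵢ + α·Naᵢ)].
10^(Vm/60.2) = 10^(45.5/60.2) = 5.6992
So 5.6992·(Kᵢ + α·Naᵢ) = Kₒ + α·Naₒ → α = (5.6992·103.0 − 9.85) / (142.0 − 5.6992·18.9)
α = (587 − 9.85) / (142.0 − 107.7) = 577.2/34.29 = 16.83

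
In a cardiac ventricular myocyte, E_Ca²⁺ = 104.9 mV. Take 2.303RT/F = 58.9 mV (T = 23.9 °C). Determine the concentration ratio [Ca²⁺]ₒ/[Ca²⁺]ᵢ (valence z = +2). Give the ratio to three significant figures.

3650

log₁₀([out]/[in]) = E·z/(58.9) = 104.9 × 2 / 58.9 = 3.5620
[out]/[in] = 10^(3.5620) = 3647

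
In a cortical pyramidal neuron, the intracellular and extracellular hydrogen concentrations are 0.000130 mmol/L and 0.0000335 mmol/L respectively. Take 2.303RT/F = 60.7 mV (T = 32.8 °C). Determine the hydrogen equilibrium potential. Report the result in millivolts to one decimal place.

-35.7 mV

E = (60.7/z) · log₁₀([H⁺]_out/[H⁺]_in) with z = +1.
= (60.7/1) · log₁₀(0.0000335/0.000130) = 60.70 · log₁₀(0.2577)
= 60.70 · (-0.5889) = -35.75 mV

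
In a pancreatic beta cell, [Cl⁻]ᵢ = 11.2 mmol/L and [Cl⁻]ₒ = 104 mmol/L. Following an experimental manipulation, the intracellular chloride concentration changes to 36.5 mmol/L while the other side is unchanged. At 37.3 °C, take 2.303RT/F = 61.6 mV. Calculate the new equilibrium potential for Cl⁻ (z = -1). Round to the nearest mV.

After the shift: [Cl⁻]_out = 104, [Cl⁻]_in = 36.5 mmol/L.
E_new = (61.6/-1)·log₁₀(104/36.5) = -61.60 · (0.4547) = -28.01 mV

-28 mV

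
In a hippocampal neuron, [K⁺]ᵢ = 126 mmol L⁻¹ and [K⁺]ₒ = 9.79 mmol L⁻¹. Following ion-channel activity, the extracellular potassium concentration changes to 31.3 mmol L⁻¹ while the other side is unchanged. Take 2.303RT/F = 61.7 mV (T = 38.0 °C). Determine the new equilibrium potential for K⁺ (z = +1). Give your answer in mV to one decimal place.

-37.3 mV

After the shift: [K⁺]_out = 31.3, [K⁺]_in = 126 mmol L⁻¹.
E_new = (61.7/1)·log₁₀(31.3/126) = 61.70 · (-0.6048) = -37.32 mV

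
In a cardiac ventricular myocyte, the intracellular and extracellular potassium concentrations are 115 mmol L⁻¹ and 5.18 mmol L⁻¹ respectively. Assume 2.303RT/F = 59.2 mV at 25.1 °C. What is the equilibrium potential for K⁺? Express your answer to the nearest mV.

E = (59.2/z) · log₁₀([K⁺]_out/[K⁺]_in) with z = +1.
= (59.2/1) · log₁₀(5.18/115) = 59.20 · log₁₀(0.04504)
= 59.20 · (-1.3464) = -79.70 mV

-80 mV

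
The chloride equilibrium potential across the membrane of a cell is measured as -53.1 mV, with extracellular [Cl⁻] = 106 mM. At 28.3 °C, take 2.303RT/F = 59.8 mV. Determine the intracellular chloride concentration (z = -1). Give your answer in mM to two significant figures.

Nernst: E = (59.8/-1) · log₁₀([out]/[in]), so log₁₀([out]/[in]) = -53.1 × -1 / 59.8 = 0.8880.
[out]/[in] = 10^(0.8880) = 7.726.
[in] = 106 / 7.726 = 13.72 mM.

14 mM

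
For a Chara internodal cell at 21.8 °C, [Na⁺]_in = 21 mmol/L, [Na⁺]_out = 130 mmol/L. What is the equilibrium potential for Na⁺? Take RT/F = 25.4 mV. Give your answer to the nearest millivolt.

E = (25.4/z) · ln([Na⁺]_out/[Na⁺]_in) with z = +1.
= (25.4/1) · ln(130/21) = 25.40 · ln(6.19)
= 25.40 · (1.8230) = 46.30 mV

46 mV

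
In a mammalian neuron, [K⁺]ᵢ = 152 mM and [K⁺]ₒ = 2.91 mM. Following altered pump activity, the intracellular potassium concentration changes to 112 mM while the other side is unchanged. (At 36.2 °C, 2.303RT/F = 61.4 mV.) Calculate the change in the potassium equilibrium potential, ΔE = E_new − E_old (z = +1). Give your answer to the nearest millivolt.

E_old = (61.4/1)·log₁₀(2.91/152) = -105.48 mV
E_new = (61.4/1)·log₁₀(2.91/112) = -97.34 mV
ΔE = -97.34 − (-105.48) = 8.14 mV

8 mV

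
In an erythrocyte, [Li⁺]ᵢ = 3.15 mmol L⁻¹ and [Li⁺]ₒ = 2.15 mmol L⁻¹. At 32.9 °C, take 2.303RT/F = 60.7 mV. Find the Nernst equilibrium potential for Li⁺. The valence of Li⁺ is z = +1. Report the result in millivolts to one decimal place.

-10.1 mV

E = (60.7/z) · log₁₀([Li⁺]_out/[Li⁺]_in) with z = +1.
= (60.7/1) · log₁₀(2.15/3.15) = 60.70 · log₁₀(0.6825)
= 60.70 · (-0.1659) = -10.07 mV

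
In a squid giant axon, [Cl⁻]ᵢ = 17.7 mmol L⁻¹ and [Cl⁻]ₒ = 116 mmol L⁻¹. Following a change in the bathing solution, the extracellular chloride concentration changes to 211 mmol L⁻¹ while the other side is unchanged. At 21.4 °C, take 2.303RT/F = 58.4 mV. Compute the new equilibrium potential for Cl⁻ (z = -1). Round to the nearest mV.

-63 mV

After the shift: [Cl⁻]_out = 211, [Cl⁻]_in = 17.7 mmol L⁻¹.
E_new = (58.4/-1)·log₁₀(211/17.7) = -58.40 · (1.0763) = -62.86 mV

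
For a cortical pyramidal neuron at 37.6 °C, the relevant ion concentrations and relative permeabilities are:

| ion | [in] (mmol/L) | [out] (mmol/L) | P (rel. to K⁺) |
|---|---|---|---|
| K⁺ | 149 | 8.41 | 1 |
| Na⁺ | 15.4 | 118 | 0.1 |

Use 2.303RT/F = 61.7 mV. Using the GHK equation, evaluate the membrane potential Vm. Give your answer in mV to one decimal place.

Vm = 61.7 · log₁₀[(Σ P·[cation]ₒ + Σ P·[anion]ᵢ) / (Σ P·[cation]ᵢ + Σ P·[anion]ₒ)]
Numerator = 1×8.41 + 0.1×118 = 20.21
Denominator = 1×149 + 0.1×15.4 = 150.5
Vm = 61.7 · log₁₀(0.13425) = 61.7 × (-0.8721) = -53.81 mV

-53.8 mV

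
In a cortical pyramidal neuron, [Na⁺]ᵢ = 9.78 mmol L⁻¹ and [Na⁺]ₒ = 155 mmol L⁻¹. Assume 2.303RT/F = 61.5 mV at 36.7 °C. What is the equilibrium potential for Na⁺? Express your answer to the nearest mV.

E = (61.5/z) · log₁₀([Na⁺]_out/[Na⁺]_in) with z = +1.
= (61.5/1) · log₁₀(155/9.78) = 61.50 · log₁₀(15.85)
= 61.50 · (1.2000) = 73.80 mV

74 mV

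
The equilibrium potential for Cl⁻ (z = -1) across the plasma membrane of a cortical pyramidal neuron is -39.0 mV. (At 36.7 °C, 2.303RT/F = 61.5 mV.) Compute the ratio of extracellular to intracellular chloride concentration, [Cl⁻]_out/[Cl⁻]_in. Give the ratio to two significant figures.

log₁₀([out]/[in]) = E·z/(61.5) = -39.0 × -1 / 61.5 = 0.6341
[out]/[in] = 10^(0.6341) = 4.307

4.3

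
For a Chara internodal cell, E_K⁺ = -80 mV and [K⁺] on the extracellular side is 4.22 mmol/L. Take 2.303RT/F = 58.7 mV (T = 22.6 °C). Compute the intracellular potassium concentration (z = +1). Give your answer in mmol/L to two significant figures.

Nernst: E = (58.7/1) · log₁₀([out]/[in]), so log₁₀([out]/[in]) = -80.0 × 1 / 58.7 = -1.3629.
[out]/[in] = 10^(-1.3629) = 0.04336.
[in] = 4.22 / 0.04336 = 97.31 mmol/L.

97 mmol/L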